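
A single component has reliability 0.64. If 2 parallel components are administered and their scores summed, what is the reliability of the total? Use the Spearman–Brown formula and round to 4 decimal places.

0.7805

ρ_k = kρ / (1 + (k−1)ρ) = 2·0.64 / (1 + 1·0.64) = 1.280 / 1.640 = 0.7805.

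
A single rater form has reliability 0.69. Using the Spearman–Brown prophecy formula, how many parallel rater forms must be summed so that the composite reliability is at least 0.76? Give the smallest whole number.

k ≥ ρ*(1−ρ₁)/(ρ₁(1−ρ*)) = 0.76·0.31 / (0.69·0.24) = 1.423.
Smallest integer k = 2.

2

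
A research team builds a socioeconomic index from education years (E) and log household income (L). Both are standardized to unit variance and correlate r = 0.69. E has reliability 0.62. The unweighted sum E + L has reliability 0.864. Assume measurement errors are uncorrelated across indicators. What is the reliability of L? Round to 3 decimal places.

Var(E+L) = 2 + 2·0.69 = 3.380.
True-score variance = ρ_E + ρ_L + 2·0.69, so 0.864 = (0.62 + ρ_L + 1.38) / 3.380.
ρ_L = 0.864·3.380 − 0.62 − 1.38 = 0.920.

0.920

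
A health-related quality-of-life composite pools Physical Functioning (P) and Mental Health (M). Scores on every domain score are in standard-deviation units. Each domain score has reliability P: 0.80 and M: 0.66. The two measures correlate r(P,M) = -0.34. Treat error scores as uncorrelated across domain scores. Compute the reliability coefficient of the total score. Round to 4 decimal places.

0.5909

Var(P+M) = 2 + 2·[(-0.34)] = 2 − 0.68 = 1.32.
With uncorrelated errors the cross-covariances are all true-score covariance, so they carry over unchanged; only the diagonal terms shrink to ρᵢσᵢ².
True-score variance = [0.80 + 0.66] − 0.68 = 1.46 − 0.68 = 0.78.
Reliability = 0.78 / 1.32 = 0.5909.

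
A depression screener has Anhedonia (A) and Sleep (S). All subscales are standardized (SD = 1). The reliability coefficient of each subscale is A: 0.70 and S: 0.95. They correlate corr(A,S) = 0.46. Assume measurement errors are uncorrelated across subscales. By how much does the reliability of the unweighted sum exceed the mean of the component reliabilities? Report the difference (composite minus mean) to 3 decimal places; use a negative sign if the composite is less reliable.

0.055

Var(sum) = 2 + 0.92 = 2.92; true-score variance = 1.65 + 0.92 = 2.57; composite reliability = 0.8801.
Mean component reliability = 0.8250.
Difference = 0.8801 − 0.8250 = 0.055.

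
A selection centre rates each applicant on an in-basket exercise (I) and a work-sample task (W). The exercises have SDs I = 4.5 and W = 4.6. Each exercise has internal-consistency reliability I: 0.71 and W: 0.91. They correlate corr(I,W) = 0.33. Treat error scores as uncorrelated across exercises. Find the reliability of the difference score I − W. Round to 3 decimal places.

Var(I−W) = 4.5² + 4.6² − 2·4.5·4.6·0.33 = 41.41 − 13.662 = 27.748.
Under uncorrelated errors the observed covariances equal the true-score covariances, so only the own-variance terms attenuate.
True-score variance = [4.5²·0.71 + 4.6²·0.91] − 13.662 = 33.6331 − 13.662 = 19.9711.
Reliability = 19.9711 / 27.748 = 0.720.

0.720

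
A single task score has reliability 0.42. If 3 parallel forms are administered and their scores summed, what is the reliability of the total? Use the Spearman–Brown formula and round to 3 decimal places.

ρ_k = kρ / (1 + (k−1)ρ) = 3·0.42 / (1 + 2·0.42) = 1.260 / 1.840 = 0.685.

0.685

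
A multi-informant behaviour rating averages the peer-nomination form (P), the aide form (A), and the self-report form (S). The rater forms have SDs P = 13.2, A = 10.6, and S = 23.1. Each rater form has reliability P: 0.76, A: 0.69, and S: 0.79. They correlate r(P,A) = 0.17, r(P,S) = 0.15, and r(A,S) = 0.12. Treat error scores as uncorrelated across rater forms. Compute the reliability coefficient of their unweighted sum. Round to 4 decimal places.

Var(P+A+S) = 13.2² + 10.6² + 23.1² + 2·[13.2·10.6·0.17 + 13.2·23.1·0.15 + 10.6·23.1·0.12] = 820.21 + 197.815 = 1018.03.
Under uncorrelated errors the observed covariances equal the true-score covariances, so only the own-variance terms attenuate.
True-score variance = [13.2²·0.76 + 10.6²·0.69 + 23.1²·0.79] + 197.815 = 631.503 + 197.815 = 829.318.
Reliability = 829.318 / 1018.03 = 0.8146.

0.8146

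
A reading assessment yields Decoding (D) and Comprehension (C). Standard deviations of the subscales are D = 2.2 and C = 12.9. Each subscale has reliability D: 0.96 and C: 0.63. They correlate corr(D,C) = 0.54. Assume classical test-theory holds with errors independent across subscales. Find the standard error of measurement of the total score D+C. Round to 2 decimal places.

Var(total) = 171.25 + 30.6504 = 201.9.
True-score variance = 109.485 + 30.6504 = 140.135, so reliability = 0.6941.
Error variance = 201.9 − 140.135 = 61.7653; SEM = √61.7653 = 7.86.

7.86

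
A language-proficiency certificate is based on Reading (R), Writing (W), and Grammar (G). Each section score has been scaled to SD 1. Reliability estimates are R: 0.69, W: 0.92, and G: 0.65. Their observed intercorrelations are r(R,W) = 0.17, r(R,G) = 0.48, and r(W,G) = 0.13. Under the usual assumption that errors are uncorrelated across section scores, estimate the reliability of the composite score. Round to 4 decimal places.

0.8377

Var(R+W+G) = 3 + 2·[0.17 + 0.48 + 0.13] = 3 + 1.56 = 4.56.
With uncorrelated errors the cross-covariances are all true-score covariance, so they carry over unchanged; only the diagonal terms shrink to ρᵢσᵢ².
True-score variance = [0.69 + 0.92 + 0.65] + 1.56 = 2.26 + 1.56 = 3.82.
Reliability = 3.82 / 4.56 = 0.8377.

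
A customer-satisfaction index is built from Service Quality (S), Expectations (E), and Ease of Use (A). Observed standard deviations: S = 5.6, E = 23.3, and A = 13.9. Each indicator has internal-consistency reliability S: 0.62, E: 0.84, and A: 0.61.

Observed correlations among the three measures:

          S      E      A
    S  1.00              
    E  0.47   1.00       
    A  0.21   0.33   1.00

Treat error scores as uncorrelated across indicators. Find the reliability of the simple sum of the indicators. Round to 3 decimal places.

0.847

Var(S+E+A) = 5.6² + 23.3² + 13.9² + 2·[5.6·23.3·0.47 + 5.6·13.9·0.21 + 23.3·13.9·0.33] = 767.46 + 369.098 = 1136.56.
Under uncorrelated errors the observed covariances equal the true-score covariances, so only the own-variance terms attenuate.
True-score variance = [5.6²·0.62 + 23.3²·0.84 + 13.9²·0.61] + 369.098 = 593.329 + 369.098 = 962.427.
Reliability = 962.427 / 1136.56 = 0.847.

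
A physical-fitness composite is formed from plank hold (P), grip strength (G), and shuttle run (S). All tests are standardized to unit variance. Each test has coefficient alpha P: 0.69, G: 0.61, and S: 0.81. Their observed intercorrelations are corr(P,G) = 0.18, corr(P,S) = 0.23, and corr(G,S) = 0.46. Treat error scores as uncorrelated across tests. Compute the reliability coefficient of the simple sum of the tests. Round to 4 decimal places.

0.8122

Var(P+G+S) = 3 + 2·[0.18 + 0.23 + 0.46] = 3 + 1.74 = 4.74.
Because errors are independent across components, Cov(Tᵢ,Tⱼ) = Cov(Xᵢ,Xⱼ); the off-diagonal part of the true-score variance is the same as above.
True-score variance = [0.69 + 0.61 + 0.81] + 1.74 = 2.11 + 1.74 = 3.85.
Reliability = 3.85 / 4.74 = 0.8122.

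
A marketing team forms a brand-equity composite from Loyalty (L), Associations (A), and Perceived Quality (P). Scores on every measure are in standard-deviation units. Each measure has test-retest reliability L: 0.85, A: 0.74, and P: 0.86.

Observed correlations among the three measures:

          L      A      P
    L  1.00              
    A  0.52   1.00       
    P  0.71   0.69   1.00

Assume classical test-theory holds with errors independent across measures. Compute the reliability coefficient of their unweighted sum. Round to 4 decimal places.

0.9196

Var(L+A+P) = 3 + 2·[0.52 + 0.71 + 0.69] = 3 + 3.84 = 6.84.
Under uncorrelated errors the observed covariances equal the true-score covariances, so only the own-variance terms attenuate.
True-score variance = [0.85 + 0.74 + 0.86] + 3.84 = 2.45 + 3.84 = 6.29.
Reliability = 6.29 / 6.84 = 0.9196.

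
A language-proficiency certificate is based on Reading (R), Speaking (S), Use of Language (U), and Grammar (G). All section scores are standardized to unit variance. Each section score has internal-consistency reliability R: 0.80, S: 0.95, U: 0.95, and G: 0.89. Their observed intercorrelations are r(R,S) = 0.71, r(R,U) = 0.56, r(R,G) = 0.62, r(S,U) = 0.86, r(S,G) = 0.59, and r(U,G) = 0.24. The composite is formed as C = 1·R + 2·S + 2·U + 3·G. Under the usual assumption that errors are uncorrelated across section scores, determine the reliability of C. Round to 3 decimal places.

Var(C) = 1 + 2² + 2² + 3² + 2·[2·0.71 + 2·0.56 + 3·0.62 + 4·0.86 + 6·0.59 + 6·0.24] = 18 + 25.64 = 43.64.
Because errors are independent across components, Cov(Tᵢ,Tⱼ) = Cov(Xᵢ,Xⱼ); the off-diagonal part of the true-score variance is the same as above.
True-score variance = [0.80 + 2²·0.95 + 2²·0.95 + 3²·0.89] + 25.64 = 16.41 + 25.64 = 42.05.
Reliability = 42.05 / 43.64 = 0.964.

0.964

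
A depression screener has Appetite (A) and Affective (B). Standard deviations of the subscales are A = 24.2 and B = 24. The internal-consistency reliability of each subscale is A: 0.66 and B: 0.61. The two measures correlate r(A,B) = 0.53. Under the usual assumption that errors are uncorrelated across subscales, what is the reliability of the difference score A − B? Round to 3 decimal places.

0.224

Var(A−B) = 24.2² + 24² − 2·24.2·24·0.53 = 1161.64 − 615.648 = 545.992.
With uncorrelated errors the cross-covariances are all true-score covariance, so they carry over unchanged; only the diagonal terms shrink to ρᵢσᵢ².
True-score variance = [24.2²·0.66 + 24²·0.61] − 615.648 = 737.882 − 615.648 = 122.234.
Reliability = 122.234 / 545.992 = 0.224.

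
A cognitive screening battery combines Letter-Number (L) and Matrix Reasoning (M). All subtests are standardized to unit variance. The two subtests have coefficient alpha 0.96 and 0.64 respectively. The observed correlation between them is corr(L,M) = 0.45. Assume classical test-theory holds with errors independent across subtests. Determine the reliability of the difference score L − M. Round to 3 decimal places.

0.636

Var(L−M) = 1 + 1 − 2·0.45 = 2 − 0.9 = 1.1.
With uncorrelated errors the cross-covariances are all true-score covariance, so they carry over unchanged; only the diagonal terms shrink to ρᵢσᵢ².
True-score variance = [0.96 + 0.64] − 0.9 = 1.6 − 0.9 = 0.7.
Reliability = 0.7 / 1.1 = 0.636.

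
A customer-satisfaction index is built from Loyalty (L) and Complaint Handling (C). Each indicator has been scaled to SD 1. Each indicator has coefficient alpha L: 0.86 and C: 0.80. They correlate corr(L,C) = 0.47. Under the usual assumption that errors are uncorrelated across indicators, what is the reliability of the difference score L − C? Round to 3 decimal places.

Var(L−C) = 1 + 1 − 2·0.47 = 2 − 0.94 = 1.06.
With uncorrelated errors the cross-covariances are all true-score covariance, so they carry over unchanged; only the diagonal terms shrink to ρᵢσᵢ².
True-score variance = [0.86 + 0.80] − 0.94 = 1.66 − 0.94 = 0.72.
Reliability = 0.72 / 1.06 = 0.679.

0.679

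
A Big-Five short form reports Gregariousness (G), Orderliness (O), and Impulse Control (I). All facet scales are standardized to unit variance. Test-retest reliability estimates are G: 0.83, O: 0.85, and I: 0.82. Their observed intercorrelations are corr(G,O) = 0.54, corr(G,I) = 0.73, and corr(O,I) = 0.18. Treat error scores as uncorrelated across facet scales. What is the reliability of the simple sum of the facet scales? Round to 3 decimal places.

0.915

Var(G+O+I) = 3 + 2·[0.54 + 0.73 + 0.18] = 3 + 2.9 = 5.9.
Under uncorrelated errors the observed covariances equal the true-score covariances, so only the own-variance terms attenuate.
True-score variance = [0.83 + 0.85 + 0.82] + 2.9 = 2.5 + 2.9 = 5.4.
Reliability = 5.4 / 5.9 = 0.915.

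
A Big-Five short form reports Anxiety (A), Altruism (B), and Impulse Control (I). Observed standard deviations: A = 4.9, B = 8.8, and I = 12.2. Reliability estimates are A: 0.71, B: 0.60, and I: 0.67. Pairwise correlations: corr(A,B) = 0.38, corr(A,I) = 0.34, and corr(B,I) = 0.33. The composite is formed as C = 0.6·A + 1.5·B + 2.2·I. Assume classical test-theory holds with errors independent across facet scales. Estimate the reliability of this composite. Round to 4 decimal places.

Var(C) = 0.6²·4.9² + 1.5²·8.8² + 2.2²·12.2² + 2·[0.9·4.9·8.8·0.38 + 1.32·4.9·12.2·0.34 + 3.3·8.8·12.2·0.33] = 903.269 + 316.983 = 1220.25.
Under uncorrelated errors the observed covariances equal the true-score covariances, so only the own-variance terms attenuate.
True-score variance = [0.6²·4.9²·0.71 + 1.5²·8.8²·0.60 + 2.2²·12.2²·0.67] + 316.983 = 593.339 + 316.983 = 910.322.
Reliability = 910.322 / 1220.25 = 0.7460.

0.7460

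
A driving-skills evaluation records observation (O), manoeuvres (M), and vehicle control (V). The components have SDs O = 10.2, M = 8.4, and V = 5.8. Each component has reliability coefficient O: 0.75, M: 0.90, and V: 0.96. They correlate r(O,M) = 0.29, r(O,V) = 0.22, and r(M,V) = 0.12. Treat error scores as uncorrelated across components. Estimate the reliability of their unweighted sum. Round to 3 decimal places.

Var(O+M+V) = 10.2² + 8.4² + 5.8² + 2·[10.2·8.4·0.29 + 10.2·5.8·0.22 + 8.4·5.8·0.12] = 208.24 + 87.4176 = 295.658.
With uncorrelated errors the cross-covariances are all true-score covariance, so they carry over unchanged; only the diagonal terms shrink to ρᵢσᵢ².
True-score variance = [10.2²·0.75 + 8.4²·0.90 + 5.8²·0.96] + 87.4176 = 173.828 + 87.4176 = 261.246.
Reliability = 261.246 / 295.658 = 0.884.

0.884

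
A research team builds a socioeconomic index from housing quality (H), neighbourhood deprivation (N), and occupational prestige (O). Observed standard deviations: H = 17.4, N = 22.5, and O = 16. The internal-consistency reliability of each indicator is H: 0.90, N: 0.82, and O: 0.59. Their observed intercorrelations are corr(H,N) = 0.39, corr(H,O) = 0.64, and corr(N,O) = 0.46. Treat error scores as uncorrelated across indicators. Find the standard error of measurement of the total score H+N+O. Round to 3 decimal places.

15.045

Var(total) = 1065.01 + 992.922 = 2057.93.
True-score variance = 838.649 + 992.922 = 1831.57, so reliability = 0.8900.
Error variance = 2057.93 − 1831.57 = 226.361; SEM = √226.361 = 15.045.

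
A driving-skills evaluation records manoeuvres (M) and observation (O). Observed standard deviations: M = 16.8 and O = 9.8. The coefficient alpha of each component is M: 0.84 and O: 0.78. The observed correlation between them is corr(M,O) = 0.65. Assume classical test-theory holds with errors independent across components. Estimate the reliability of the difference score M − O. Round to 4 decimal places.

Var(M−O) = 16.8² + 9.8² − 2·16.8·9.8·0.65 = 378.28 − 214.032 = 164.248.
With uncorrelated errors the cross-covariances are all true-score covariance, so they carry over unchanged; only the diagonal terms shrink to ρᵢσᵢ².
True-score variance = [16.8²·0.84 + 9.8²·0.78] − 214.032 = 311.993 − 214.032 = 97.9608.
Reliability = 97.9608 / 164.248 = 0.5964.

0.5964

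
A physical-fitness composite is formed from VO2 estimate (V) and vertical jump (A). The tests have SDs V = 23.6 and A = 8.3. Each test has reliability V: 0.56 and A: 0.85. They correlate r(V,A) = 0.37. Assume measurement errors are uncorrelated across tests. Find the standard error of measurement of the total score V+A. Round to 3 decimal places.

15.981

Var(total) = 625.85 + 144.951 = 770.801.
True-score variance = 370.454 + 144.951 = 515.405, so reliability = 0.6687.
Error variance = 770.801 − 515.405 = 255.396; SEM = √255.396 = 15.981.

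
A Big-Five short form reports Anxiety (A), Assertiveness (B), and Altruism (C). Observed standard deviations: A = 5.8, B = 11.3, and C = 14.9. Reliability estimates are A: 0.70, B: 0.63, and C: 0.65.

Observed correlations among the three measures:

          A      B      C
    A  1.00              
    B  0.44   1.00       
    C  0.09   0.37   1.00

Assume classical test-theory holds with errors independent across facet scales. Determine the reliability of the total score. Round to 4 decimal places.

Var(A+B+C) = 5.8² + 11.3² + 14.9² + 2·[5.8·11.3·0.44 + 5.8·14.9·0.09 + 11.3·14.9·0.37] = 383.34 + 197.825 = 581.165.
Under uncorrelated errors the observed covariances equal the true-score covariances, so only the own-variance terms attenuate.
True-score variance = [5.8²·0.70 + 11.3²·0.63 + 14.9²·0.65] + 197.825 = 248.299 + 197.825 = 446.124.
Reliability = 446.124 / 581.165 = 0.7676.

0.7676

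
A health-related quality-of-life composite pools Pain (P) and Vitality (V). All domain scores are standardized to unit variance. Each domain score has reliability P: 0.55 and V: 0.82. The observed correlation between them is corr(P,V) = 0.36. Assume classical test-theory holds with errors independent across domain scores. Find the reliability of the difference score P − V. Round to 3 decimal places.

Var(P−V) = 1 + 1 − 2·0.36 = 2 − 0.72 = 1.28.
Because errors are independent across components, Cov(Tᵢ,Tⱼ) = Cov(Xᵢ,Xⱼ); the off-diagonal part of the true-score variance is the same as above.
True-score variance = [0.55 + 0.82] − 0.72 = 1.37 − 0.72 = 0.65.
Reliability = 0.65 / 1.28 = 0.508.

0.508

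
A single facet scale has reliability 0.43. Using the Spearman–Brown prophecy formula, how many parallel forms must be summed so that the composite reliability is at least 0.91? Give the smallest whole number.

k ≥ ρ*(1−ρ₁)/(ρ₁(1−ρ*)) = 0.91·0.57 / (0.43·0.09) = 13.403.
Smallest integer k = 14.

14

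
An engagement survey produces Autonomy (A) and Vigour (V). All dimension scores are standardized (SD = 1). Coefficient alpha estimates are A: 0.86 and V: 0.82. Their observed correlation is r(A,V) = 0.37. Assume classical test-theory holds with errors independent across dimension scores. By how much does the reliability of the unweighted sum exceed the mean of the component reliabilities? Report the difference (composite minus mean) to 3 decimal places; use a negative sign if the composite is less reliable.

Var(sum) = 2 + 0.74 = 2.74; true-score variance = 1.68 + 0.74 = 2.42; composite reliability = 0.8832.
Mean component reliability = 0.8400.
Difference = 0.8832 − 0.8400 = 0.043.

0.043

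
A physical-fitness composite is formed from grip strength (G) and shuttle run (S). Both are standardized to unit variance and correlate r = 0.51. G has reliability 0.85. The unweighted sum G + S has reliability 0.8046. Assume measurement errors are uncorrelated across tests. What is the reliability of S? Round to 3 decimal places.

0.560

Var(G+S) = 2 + 2·0.51 = 3.020.
True-score variance = ρ_G + ρ_S + 2·0.51, so 0.8046 = (0.85 + ρ_S + 1.02) / 3.020.
ρ_S = 0.8046·3.020 − 0.85 − 1.02 = 0.560.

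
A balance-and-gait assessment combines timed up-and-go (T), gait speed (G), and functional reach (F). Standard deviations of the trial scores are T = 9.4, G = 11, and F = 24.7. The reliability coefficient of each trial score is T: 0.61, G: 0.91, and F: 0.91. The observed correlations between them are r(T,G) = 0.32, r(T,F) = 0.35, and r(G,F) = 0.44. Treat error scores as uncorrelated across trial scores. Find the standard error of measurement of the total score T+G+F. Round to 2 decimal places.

10.01

Var(total) = 819.45 + 467.798 = 1287.25.
True-score variance = 719.191 + 467.798 = 1186.99, so reliability = 0.9221.
Error variance = 1287.25 − 1186.99 = 100.259; SEM = √100.259 = 10.01.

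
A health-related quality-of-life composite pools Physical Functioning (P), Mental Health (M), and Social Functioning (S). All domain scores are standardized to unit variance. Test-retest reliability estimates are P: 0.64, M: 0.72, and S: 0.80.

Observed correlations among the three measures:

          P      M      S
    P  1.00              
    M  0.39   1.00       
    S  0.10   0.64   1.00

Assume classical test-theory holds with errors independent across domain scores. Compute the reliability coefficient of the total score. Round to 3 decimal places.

0.840

Var(P+M+S) = 3 + 2·[0.39 + 0.10 + 0.64] = 3 + 2.26 = 5.26.
Under uncorrelated errors the observed covariances equal the true-score covariances, so only the own-variance terms attenuate.
True-score variance = [0.64 + 0.72 + 0.80] + 2.26 = 2.16 + 2.26 = 4.42.
Reliability = 4.42 / 5.26 = 0.840.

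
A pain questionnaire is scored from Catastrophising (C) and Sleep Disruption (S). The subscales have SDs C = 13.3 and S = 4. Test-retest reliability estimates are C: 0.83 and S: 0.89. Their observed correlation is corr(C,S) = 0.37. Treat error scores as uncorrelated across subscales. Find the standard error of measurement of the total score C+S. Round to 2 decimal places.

Var(total) = 192.89 + 39.368 = 232.258.
True-score variance = 161.059 + 39.368 = 200.427, so reliability = 0.8629.
Error variance = 232.258 − 200.427 = 31.8313; SEM = √31.8313 = 5.64.

5.64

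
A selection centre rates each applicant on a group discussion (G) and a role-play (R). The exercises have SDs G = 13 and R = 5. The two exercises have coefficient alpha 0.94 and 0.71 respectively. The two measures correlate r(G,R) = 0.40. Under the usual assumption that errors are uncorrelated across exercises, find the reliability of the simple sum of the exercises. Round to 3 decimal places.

Var(G+R) = 13² + 5² + 2·[13·5·0.40] = 194 + 52 = 246.
Under uncorrelated errors the observed covariances equal the true-score covariances, so only the own-variance terms attenuate.
True-score variance = [13²·0.94 + 5²·0.71] + 52 = 176.61 + 52 = 228.61.
Reliability = 228.61 / 246 = 0.929.

0.929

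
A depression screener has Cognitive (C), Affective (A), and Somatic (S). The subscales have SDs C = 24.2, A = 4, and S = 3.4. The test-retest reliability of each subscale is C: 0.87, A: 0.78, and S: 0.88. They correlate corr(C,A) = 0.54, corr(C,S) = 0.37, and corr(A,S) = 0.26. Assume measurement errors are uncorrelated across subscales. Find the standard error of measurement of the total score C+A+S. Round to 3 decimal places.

Var(total) = 613.2 + 172.503 = 785.703.
True-score variance = 532.16 + 172.503 = 704.663, so reliability = 0.8969.
Error variance = 785.703 − 704.663 = 81.0404; SEM = √81.0404 = 9.002.

9.002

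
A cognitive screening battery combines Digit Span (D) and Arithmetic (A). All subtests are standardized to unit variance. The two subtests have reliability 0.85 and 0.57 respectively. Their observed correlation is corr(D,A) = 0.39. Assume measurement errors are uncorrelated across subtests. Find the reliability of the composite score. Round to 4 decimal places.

Var(D+A) = 2 + 2·[0.39] = 2 + 0.78 = 2.78.
With uncorrelated errors the cross-covariances are all true-score covariance, so they carry over unchanged; only the diagonal terms shrink to ρᵢσᵢ².
True-score variance = [0.85 + 0.57] + 0.78 = 1.42 + 0.78 = 2.2.
Reliability = 2.2 / 2.78 = 0.7914.

0.7914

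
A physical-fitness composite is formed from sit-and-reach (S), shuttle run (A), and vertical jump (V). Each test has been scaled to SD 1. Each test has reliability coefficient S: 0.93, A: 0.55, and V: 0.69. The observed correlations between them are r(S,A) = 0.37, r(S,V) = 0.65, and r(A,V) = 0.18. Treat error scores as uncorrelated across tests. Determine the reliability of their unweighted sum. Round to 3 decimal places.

Var(S+A+V) = 3 + 2·[0.37 + 0.65 + 0.18] = 3 + 2.4 = 5.4.
Under uncorrelated errors the observed covariances equal the true-score covariances, so only the own-variance terms attenuate.
True-score variance = [0.93 + 0.55 + 0.69] + 2.4 = 2.17 + 2.4 = 4.57.
Reliability = 4.57 / 5.4 = 0.846.

0.846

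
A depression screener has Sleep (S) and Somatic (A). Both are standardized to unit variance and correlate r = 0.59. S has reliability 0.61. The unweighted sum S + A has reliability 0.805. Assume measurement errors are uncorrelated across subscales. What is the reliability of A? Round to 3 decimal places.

0.770

Var(S+A) = 2 + 2·0.59 = 3.180.
True-score variance = ρ_S + ρ_A + 2·0.59, so 0.805 = (0.61 + ρ_A + 1.18) / 3.180.
ρ_A = 0.805·3.180 − 0.61 − 1.18 = 0.770.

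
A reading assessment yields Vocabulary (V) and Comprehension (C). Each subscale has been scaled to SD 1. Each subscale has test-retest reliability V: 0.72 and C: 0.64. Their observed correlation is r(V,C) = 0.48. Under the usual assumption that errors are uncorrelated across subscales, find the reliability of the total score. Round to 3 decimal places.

0.784

Var(V+C) = 2 + 2·[0.48] = 2 + 0.96 = 2.96.
With uncorrelated errors the cross-covariances are all true-score covariance, so they carry over unchanged; only the diagonal terms shrink to ρᵢσᵢ².
True-score variance = [0.72 + 0.64] + 0.96 = 1.36 + 0.96 = 2.32.
Reliability = 2.32 / 2.96 = 0.784.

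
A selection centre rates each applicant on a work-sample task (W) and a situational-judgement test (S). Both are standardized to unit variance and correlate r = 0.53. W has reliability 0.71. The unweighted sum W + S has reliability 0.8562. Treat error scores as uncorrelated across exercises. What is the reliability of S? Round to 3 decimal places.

0.850

Var(W+S) = 2 + 2·0.53 = 3.060.
True-score variance = ρ_W + ρ_S + 2·0.53, so 0.8562 = (0.71 + ρ_S + 1.06) / 3.060.
ρ_S = 0.8562·3.060 − 0.71 − 1.06 = 0.850.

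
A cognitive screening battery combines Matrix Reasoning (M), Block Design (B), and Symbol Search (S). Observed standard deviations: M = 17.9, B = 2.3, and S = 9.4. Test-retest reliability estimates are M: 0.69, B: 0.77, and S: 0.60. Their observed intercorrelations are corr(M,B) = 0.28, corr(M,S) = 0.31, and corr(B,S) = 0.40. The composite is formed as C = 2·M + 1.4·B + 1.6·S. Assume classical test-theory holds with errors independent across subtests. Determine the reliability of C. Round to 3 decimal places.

Var(C) = 2²·17.9² + 1.4²·2.3² + 1.6²·9.4² + 2·[2.8·17.9·2.3·0.28 + 3.2·17.9·9.4·0.31 + 2.24·2.3·9.4·0.40] = 1518.21 + 437.125 = 1955.34.
Because errors are independent across components, Cov(Tᵢ,Tⱼ) = Cov(Xᵢ,Xⱼ); the off-diagonal part of the true-score variance is the same as above.
True-score variance = [2²·17.9²·0.69 + 1.4²·2.3²·0.77 + 1.6²·9.4²·0.60] + 437.125 = 1028.04 + 437.125 = 1465.16.
Reliability = 1465.16 / 1955.34 = 0.749.

0.749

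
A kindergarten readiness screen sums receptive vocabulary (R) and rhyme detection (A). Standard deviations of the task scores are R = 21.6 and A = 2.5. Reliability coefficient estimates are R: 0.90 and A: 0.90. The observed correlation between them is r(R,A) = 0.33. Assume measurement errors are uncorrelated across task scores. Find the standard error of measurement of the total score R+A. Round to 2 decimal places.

Var(total) = 472.81 + 35.64 = 508.45.
True-score variance = 425.529 + 35.64 = 461.169, so reliability = 0.9070.
Error variance = 508.45 − 461.169 = 47.281; SEM = √47.281 = 6.88.

6.88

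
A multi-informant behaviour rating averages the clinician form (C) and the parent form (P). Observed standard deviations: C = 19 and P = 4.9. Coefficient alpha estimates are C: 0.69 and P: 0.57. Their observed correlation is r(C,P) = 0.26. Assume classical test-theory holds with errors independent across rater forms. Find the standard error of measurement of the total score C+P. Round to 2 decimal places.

Var(total) = 385.01 + 48.412 = 433.422.
True-score variance = 262.776 + 48.412 = 311.188, so reliability = 0.7180.
Error variance = 433.422 − 311.188 = 122.234; SEM = √122.234 = 11.06.

11.06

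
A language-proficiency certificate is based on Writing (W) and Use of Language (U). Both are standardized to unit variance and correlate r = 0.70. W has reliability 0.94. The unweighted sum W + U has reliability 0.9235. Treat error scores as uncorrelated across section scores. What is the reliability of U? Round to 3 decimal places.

0.800

Var(W+U) = 2 + 2·0.70 = 3.400.
True-score variance = ρ_W + ρ_U + 2·0.70, so 0.9235 = (0.94 + ρ_U + 1.40) / 3.400.
ρ_U = 0.9235·3.400 − 0.94 − 1.40 = 0.800.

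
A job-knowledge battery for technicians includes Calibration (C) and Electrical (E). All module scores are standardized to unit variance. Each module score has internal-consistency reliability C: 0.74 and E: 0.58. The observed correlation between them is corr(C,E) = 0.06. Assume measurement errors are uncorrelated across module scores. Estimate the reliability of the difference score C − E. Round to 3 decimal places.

Var(C−E) = 1 + 1 − 2·0.06 = 2 − 0.12 = 1.88.
Under uncorrelated errors the observed covariances equal the true-score covariances, so only the own-variance terms attenuate.
True-score variance = [0.74 + 0.58] − 0.12 = 1.32 − 0.12 = 1.2.
Reliability = 1.2 / 1.88 = 0.638.

0.638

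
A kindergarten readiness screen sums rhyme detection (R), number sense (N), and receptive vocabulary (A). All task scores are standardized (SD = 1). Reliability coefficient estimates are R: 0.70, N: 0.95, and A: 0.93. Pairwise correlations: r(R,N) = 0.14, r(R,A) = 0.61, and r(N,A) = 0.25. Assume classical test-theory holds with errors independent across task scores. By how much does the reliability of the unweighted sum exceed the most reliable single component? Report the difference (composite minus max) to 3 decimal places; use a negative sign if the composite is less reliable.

-0.034

Var(sum) = 3 + 2 = 5; true-score variance = 2.58 + 2 = 4.58; composite reliability = 0.9160.
Max component reliability = 0.9500.
Difference = 0.9160 − 0.9500 = -0.034.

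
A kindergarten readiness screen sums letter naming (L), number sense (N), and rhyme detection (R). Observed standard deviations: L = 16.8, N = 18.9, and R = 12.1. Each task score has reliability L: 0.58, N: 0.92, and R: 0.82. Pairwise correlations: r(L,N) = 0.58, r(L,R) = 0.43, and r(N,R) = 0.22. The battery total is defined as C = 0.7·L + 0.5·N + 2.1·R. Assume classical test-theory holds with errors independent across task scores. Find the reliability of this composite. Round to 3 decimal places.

0.867

Var(C) = 0.7²·16.8² + 0.5²·18.9² + 2.1²·12.1² + 2·[0.35·16.8·18.9·0.58 + 1.47·16.8·12.1·0.43 + 1.05·18.9·12.1·0.22] = 873.268 + 491.554 = 1364.82.
Because errors are independent across components, Cov(Tᵢ,Tⱼ) = Cov(Xᵢ,Xⱼ); the off-diagonal part of the true-score variance is the same as above.
True-score variance = [0.7²·16.8²·0.58 + 0.5²·18.9²·0.92 + 2.1²·12.1²·0.82] + 491.554 = 691.819 + 491.554 = 1183.37.
Reliability = 1183.37 / 1364.82 = 0.867.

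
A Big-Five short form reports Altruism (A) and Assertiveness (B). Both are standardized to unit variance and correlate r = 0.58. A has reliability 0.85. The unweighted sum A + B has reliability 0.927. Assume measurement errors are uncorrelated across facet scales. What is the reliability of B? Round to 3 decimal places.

Var(A+B) = 2 + 2·0.58 = 3.160.
True-score variance = ρ_A + ρ_B + 2·0.58, so 0.927 = (0.85 + ρ_B + 1.16) / 3.160.
ρ_B = 0.927·3.160 − 0.85 − 1.16 = 0.919.

0.919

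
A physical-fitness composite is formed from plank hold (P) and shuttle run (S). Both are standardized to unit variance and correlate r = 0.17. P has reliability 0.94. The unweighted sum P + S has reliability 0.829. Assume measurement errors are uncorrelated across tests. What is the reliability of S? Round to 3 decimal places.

0.660

Var(P+S) = 2 + 2·0.17 = 2.340.
True-score variance = ρ_P + ρ_S + 2·0.17, so 0.829 = (0.94 + ρ_S + 0.34) / 2.340.
ρ_S = 0.829·2.340 − 0.94 − 0.34 = 0.660.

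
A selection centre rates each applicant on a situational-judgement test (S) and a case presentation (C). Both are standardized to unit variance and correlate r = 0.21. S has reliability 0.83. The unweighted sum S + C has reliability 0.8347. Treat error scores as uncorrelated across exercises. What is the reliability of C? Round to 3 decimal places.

Var(S+C) = 2 + 2·0.21 = 2.420.
True-score variance = ρ_S + ρ_C + 2·0.21, so 0.8347 = (0.83 + ρ_C + 0.42) / 2.420.
ρ_C = 0.8347·2.420 − 0.83 − 0.42 = 0.770.

0.770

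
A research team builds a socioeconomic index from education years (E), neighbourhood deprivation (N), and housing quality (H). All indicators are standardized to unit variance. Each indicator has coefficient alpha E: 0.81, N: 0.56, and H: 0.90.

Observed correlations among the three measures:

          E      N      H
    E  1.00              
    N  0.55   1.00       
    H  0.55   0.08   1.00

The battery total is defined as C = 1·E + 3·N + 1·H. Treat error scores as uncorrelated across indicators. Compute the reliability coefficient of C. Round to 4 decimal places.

0.7324

Var(C) = 1 + 3² + 1 + 2·[3·0.55 + 0.55 + 3·0.08] = 11 + 4.88 = 15.88.
Because errors are independent across components, Cov(Tᵢ,Tⱼ) = Cov(Xᵢ,Xⱼ); the off-diagonal part of the true-score variance is the same as above.
True-score variance = [0.81 + 3²·0.56 + 0.90] + 4.88 = 6.75 + 4.88 = 11.63.
Reliability = 11.63 / 15.88 = 0.7324.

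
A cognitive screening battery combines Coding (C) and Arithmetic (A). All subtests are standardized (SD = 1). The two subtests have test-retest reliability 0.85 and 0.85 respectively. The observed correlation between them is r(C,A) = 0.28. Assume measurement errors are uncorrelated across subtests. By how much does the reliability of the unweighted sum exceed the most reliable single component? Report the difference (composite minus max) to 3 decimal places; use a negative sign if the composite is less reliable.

Var(sum) = 2 + 0.56 = 2.56; true-score variance = 1.7 + 0.56 = 2.26; composite reliability = 0.8828.
Max component reliability = 0.8500.
Difference = 0.8828 − 0.8500 = 0.033.

0.033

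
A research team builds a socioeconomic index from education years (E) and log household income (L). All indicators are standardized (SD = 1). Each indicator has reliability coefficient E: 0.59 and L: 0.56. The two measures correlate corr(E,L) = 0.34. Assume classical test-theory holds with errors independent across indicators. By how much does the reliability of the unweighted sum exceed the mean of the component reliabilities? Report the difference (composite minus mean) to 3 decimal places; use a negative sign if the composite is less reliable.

0.108

Var(sum) = 2 + 0.68 = 2.68; true-score variance = 1.15 + 0.68 = 1.83; composite reliability = 0.6828.
Mean component reliability = 0.5750.
Difference = 0.6828 − 0.5750 = 0.108.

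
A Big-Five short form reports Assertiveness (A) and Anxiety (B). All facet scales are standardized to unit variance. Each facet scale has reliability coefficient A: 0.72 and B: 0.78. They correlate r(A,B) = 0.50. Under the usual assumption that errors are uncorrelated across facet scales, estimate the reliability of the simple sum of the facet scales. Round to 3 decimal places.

0.833

Var(A+B) = 2 + 2·[0.50] = 2 + 1 = 3.
With uncorrelated errors the cross-covariances are all true-score covariance, so they carry over unchanged; only the diagonal terms shrink to ρᵢσᵢ².
True-score variance = [0.72 + 0.78] + 1 = 1.5 + 1 = 2.5.
Reliability = 2.5 / 3 = 0.833.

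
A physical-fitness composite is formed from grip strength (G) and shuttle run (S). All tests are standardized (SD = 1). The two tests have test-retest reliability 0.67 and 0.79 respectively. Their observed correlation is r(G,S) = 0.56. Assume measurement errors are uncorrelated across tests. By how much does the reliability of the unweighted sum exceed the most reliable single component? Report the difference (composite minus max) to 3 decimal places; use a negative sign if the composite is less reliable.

Var(sum) = 2 + 1.12 = 3.12; true-score variance = 1.46 + 1.12 = 2.58; composite reliability = 0.8269.
Max component reliability = 0.7900.
Difference = 0.8269 − 0.7900 = 0.037.

0.037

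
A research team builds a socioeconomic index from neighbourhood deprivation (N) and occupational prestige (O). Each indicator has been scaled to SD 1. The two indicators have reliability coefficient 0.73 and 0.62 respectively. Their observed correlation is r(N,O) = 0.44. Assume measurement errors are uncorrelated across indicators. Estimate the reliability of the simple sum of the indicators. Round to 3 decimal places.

Var(N+O) = 2 + 2·[0.44] = 2 + 0.88 = 2.88.
Because errors are independent across components, Cov(Tᵢ,Tⱼ) = Cov(Xᵢ,Xⱼ); the off-diagonal part of the true-score variance is the same as above.
True-score variance = [0.73 + 0.62] + 0.88 = 1.35 + 0.88 = 2.23.
Reliability = 2.23 / 2.88 = 0.774.

0.774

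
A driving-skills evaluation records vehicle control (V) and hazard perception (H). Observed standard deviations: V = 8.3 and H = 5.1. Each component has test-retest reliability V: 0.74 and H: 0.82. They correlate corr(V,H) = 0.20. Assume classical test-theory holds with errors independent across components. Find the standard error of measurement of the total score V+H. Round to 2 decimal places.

Var(total) = 94.9 + 16.932 = 111.832.
True-score variance = 72.3068 + 16.932 = 89.2388, so reliability = 0.7980.
Error variance = 111.832 − 89.2388 = 22.5932; SEM = √22.5932 = 4.75.

4.75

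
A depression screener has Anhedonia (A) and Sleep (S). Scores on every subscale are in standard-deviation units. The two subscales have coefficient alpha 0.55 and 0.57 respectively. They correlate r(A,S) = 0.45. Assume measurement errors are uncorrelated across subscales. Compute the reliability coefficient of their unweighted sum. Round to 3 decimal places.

Var(A+S) = 2 + 2·[0.45] = 2 + 0.9 = 2.9.
Because errors are independent across components, Cov(Tᵢ,Tⱼ) = Cov(Xᵢ,Xⱼ); the off-diagonal part of the true-score variance is the same as above.
True-score variance = [0.55 + 0.57] + 0.9 = 1.12 + 0.9 = 2.02.
Reliability = 2.02 / 2.9 = 0.697.

0.697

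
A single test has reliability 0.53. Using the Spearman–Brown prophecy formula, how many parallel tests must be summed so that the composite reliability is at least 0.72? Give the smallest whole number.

3

k ≥ ρ*(1−ρ₁)/(ρ₁(1−ρ*)) = 0.72·0.47 / (0.53·0.28) = 2.280.
Smallest integer k = 3.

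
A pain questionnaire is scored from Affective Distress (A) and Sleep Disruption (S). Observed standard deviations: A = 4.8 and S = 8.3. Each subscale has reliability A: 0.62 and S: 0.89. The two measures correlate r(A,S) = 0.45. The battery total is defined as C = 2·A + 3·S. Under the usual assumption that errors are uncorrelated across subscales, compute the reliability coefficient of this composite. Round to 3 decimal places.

0.889

Var(C) = 2²·4.8² + 3²·8.3² + 2·[6·4.8·8.3·0.45] = 712.17 + 215.136 = 927.306.
With uncorrelated errors the cross-covariances are all true-score covariance, so they carry over unchanged; only the diagonal terms shrink to ρᵢσᵢ².
True-score variance = [2²·4.8²·0.62 + 3²·8.3²·0.89] + 215.136 = 608.948 + 215.136 = 824.084.
Reliability = 824.084 / 927.306 = 0.889.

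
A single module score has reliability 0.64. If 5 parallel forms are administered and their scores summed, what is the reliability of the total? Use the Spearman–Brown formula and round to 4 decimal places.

0.8989

ρ_k = kρ / (1 + (k−1)ρ) = 5·0.64 / (1 + 4·0.64) = 3.200 / 3.560 = 0.8989.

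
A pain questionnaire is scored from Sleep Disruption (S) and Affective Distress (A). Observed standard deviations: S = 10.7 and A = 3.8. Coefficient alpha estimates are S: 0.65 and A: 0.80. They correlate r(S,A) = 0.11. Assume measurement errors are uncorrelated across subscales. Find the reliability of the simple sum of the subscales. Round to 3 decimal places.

0.688

Var(S+A) = 10.7² + 3.8² + 2·[10.7·3.8·0.11] = 128.93 + 8.9452 = 137.875.
Because errors are independent across components, Cov(Tᵢ,Tⱼ) = Cov(Xᵢ,Xⱼ); the off-diagonal part of the true-score variance is the same as above.
True-score variance = [10.7²·0.65 + 3.8²·0.80] + 8.9452 = 85.9705 + 8.9452 = 94.9157.
Reliability = 94.9157 / 137.875 = 0.688.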